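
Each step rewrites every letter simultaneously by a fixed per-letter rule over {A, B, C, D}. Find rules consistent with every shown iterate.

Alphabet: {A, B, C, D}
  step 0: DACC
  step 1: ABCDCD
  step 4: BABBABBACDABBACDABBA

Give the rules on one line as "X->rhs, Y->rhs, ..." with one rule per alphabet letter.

  step 0 ⇒ step 1: DACC ⇒ A·B·CD·CD
    A ↦ B
    C ↦ CD
    D ↦ A
    B ↦ BA  (constrained at step 1)

A->B, B->BA, C->CD, D->A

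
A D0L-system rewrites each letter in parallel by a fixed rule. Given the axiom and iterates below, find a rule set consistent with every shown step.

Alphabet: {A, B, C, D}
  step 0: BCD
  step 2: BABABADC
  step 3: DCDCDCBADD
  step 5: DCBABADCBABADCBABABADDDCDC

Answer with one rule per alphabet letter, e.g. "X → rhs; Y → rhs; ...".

  step 2 ⇒ step 3: BABABADC ⇒ D·C·D·C·D·C·BA·DD
    A ↦ C
    B ↦ D
    C ↦ DD
    D ↦ BA

A->C, B->D, C->DD, D->BA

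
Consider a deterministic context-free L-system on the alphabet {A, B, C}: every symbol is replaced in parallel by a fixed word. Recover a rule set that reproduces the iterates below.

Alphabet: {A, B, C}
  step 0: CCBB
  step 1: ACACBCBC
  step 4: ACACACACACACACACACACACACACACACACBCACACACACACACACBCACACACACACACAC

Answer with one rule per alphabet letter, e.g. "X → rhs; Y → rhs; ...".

  step 0 ⇒ step 1: CCBB ⇒ AC·AC·BC·BC
    B ↦ BC
    C ↦ AC
    A ↦ AC  (constrained at step 1)

A->AC, B->BC, C->AC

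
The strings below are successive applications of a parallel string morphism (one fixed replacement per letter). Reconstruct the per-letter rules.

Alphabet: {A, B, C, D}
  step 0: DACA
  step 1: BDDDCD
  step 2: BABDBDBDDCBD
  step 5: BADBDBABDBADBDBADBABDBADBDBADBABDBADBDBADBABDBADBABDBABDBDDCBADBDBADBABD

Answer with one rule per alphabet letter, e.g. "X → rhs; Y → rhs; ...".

  step 1 ⇒ step 2: BDDDCD ⇒ BA·BD·BD·BD·DC·BD
    B ↦ BA
    C ↦ DC
    D ↦ BD
  step 0 ⇒ step 1: DACA ⇒ BD·D·DC·D
    A ↦ D

A->D, B->BA, C->DC, D->BD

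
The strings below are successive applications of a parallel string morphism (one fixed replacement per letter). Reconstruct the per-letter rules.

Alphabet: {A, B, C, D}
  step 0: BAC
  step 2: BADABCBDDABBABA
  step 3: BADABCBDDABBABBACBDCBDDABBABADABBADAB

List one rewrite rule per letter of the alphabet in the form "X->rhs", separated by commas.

A->DAB, B->BA, C->B, D->CBD

  step 2 ⇒ step 3: BADABCBDDABBABA ⇒ BA·DAB·CBD·DAB·BA·B·BA·CBD·CBD·DAB·BA·BA·DAB·BA·DAB
    A ↦ DAB
    B ↦ BA
    C ↦ B
    D ↦ CBD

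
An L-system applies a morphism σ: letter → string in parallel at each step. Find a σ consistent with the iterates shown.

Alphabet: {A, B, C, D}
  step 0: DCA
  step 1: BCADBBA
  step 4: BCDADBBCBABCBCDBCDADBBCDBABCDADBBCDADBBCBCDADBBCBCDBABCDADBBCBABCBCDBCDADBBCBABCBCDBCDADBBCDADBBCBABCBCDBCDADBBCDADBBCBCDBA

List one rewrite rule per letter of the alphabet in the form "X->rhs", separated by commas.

  step 0 ⇒ step 1: DCA ⇒ BC·ADB·BA
    A ↦ BA
    C ↦ ADB
    D ↦ BC
    B ↦ BCD  (constrained at step 1)

A->BA, B->BCD, C->ADB, D->BC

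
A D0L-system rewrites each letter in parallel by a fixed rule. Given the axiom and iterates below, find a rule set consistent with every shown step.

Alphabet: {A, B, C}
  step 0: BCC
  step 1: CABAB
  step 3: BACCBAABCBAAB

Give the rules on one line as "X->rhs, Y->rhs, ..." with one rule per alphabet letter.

  step 0 ⇒ step 1: BCC ⇒ C·AB·AB
    B ↦ C
    C ↦ AB
    A ↦ BA  (constrained at step 1)

A->BA, B->C, C->AB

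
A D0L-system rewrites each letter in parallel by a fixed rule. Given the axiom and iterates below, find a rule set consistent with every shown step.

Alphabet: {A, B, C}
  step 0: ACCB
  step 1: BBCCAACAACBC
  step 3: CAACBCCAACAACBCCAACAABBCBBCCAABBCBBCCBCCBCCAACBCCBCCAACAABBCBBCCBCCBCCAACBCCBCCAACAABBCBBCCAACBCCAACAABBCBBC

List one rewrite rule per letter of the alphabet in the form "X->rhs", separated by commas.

  step 0 ⇒ step 1: ACCB ⇒ BBC·CAA·CAA·CBC
    A ↦ BBC
    B ↦ CBC
    C ↦ CAA

A->BBC, B->CBC, C->CAA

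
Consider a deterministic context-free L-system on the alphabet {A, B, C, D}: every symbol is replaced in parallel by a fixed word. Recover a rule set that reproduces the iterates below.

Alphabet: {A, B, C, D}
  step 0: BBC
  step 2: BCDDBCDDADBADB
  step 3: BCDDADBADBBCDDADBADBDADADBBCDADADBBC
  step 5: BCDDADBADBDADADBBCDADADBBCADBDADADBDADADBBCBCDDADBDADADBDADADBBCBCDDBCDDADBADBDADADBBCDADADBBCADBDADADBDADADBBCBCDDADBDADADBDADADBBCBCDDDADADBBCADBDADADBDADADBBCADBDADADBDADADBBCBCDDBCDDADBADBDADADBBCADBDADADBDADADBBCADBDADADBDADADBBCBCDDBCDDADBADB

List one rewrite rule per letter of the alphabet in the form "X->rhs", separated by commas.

A->DAD, B->BC, C->DD, D->ADB

  step 2 ⇒ step 3: BCDDBCDDADBADB ⇒ BC·DD·ADB·ADB·BC·DD·ADB·ADB·DAD·ADB·BC·DAD·ADB·BC
    A ↦ DAD
    B ↦ BC
    C ↦ DD
    D ↦ ADB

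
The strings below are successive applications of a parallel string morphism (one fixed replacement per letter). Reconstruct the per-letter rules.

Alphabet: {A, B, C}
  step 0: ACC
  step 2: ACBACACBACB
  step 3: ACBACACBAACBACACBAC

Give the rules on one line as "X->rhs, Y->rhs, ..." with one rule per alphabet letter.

  step 2 ⇒ step 3: ACBACACBACB ⇒ ACB·A·C·ACB·A·ACB·A·C·ACB·A·C
    A ↦ ACB
    B ↦ C
    C ↦ A

A->ACB, B->C, C->A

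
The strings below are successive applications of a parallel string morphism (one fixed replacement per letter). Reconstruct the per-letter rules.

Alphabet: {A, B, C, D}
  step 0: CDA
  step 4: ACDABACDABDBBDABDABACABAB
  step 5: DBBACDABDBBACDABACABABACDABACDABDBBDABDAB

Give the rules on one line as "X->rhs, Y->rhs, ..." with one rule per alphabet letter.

A->D, B->AB, C->BB, D->AC

  step 4 ⇒ step 5: ACDABACDABDBBDABDABACABAB ⇒ D·BB·AC·D·AB·D·BB·AC·D·AB·AC·AB·AB·AC·D·AB·AC·D·AB·D·BB·D·AB·D·AB
    A ↦ D
    B ↦ AB
    C ↦ BB
    D ↦ AC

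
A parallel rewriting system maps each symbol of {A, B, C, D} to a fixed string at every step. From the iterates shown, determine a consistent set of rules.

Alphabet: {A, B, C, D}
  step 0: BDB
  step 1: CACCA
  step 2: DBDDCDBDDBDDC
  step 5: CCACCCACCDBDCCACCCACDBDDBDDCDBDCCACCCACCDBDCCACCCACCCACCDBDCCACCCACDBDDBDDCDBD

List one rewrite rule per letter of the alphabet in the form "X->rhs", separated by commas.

  step 1 ⇒ step 2: CACCA ⇒ DBD·DC·DBD·DBD·DC
    A ↦ DC
    C ↦ DBD
  step 0 ⇒ step 1: BDB ⇒ CA·C·CA
    B ↦ CA
  step 0 ⇒ step 1: BDB ⇒ CA·C·CA
    D ↦ C

A->DC, B->CA, C->DBD, D->C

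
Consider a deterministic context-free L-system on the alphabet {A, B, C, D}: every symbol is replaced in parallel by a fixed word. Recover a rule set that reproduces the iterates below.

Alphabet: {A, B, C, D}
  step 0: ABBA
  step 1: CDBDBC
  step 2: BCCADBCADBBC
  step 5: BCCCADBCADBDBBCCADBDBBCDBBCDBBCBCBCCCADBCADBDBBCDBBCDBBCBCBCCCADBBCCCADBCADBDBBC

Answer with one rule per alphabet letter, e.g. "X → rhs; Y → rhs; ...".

A->C, B->DB, C->BC, D->CA

  step 1 ⇒ step 2: CDBDBC ⇒ BC·CA·DB·CA·DB·BC
    B ↦ DB
    C ↦ BC
    D ↦ CA
  step 0 ⇒ step 1: ABBA ⇒ C·DB·DB·C
    A ↦ C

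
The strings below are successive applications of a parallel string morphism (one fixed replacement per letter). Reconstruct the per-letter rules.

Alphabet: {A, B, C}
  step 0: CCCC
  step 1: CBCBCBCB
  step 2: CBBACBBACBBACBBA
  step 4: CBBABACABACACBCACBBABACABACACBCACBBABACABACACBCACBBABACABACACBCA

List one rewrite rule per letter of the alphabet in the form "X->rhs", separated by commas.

A->CA, B->BA, C->CB

  step 1 ⇒ step 2: CBCBCBCB ⇒ CB·BA·CB·BA·CB·BA·CB·BA
    B ↦ BA
    C ↦ CB
    A ↦ CA  (constrained at step 2)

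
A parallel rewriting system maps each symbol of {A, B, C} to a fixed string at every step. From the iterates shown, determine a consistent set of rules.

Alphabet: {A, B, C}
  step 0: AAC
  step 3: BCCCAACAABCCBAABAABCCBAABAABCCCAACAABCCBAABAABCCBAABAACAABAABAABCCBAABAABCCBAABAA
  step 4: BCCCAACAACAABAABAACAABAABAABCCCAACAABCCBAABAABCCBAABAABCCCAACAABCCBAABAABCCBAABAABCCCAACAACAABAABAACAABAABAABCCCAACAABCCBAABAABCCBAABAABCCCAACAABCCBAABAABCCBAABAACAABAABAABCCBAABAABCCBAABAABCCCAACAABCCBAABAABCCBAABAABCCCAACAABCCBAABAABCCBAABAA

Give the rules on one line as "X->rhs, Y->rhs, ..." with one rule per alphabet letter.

A->BAA, B->BCC, C->CAA

  step 3 ⇒ step 4: BCCCAACAABCCBAABAABCCBAABAABCCCAACAABCCBAABAABCCBAABAACAABAABAABCCBAABAABCCBAABAA ⇒ BCC·CAA·CAA·CAA·BAA·BAA·CAA·BAA·BAA·BCC·CAA·CAA·BCC·BAA·BAA·BCC·BAA·BAA·BCC·CAA·CAA·BCC·BAA·BAA·BCC·BAA·BAA·BCC·CAA·CAA·CAA·BAA·BAA·CAA·BAA·BAA·BCC·CAA·CAA·BCC·BAA·BAA·BCC·BAA·BAA·BCC·CAA·CAA·BCC·BAA·BAA·BCC·BAA·BAA·CAA·BAA·BAA·BCC·BAA·BAA·BCC·BAA·BAA·BCC·CAA·CAA·BCC·BAA·BAA·BCC·BAA·BAA·BCC·CAA·CAA·BCC·BAA·BAA·BCC·BAA·BAA
    A ↦ BAA
    B ↦ BCC
    C ↦ CAA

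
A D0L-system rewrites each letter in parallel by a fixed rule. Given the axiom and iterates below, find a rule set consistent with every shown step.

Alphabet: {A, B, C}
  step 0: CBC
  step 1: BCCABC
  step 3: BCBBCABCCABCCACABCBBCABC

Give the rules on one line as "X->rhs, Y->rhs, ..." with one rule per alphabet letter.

A->BB, B->CA, C->BC

  step 0 ⇒ step 1: CBC ⇒ BC·CA·BC
    B ↦ CA
    C ↦ BC
    A ↦ BB  (constrained at step 1)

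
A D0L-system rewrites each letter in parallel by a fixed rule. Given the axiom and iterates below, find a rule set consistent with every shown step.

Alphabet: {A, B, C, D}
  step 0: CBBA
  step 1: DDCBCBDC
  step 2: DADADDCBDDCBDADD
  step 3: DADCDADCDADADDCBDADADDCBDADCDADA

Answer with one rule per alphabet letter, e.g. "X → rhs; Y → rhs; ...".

A->DC, B->CB, C->DD, D->DA

  step 2 ⇒ step 3: DADADDCBDDCBDADD ⇒ DA·DC·DA·DC·DA·DA·DD·CB·DA·DA·DD·CB·DA·DC·DA·DA
    A ↦ DC
    B ↦ CB
    C ↦ DD
    D ↦ DA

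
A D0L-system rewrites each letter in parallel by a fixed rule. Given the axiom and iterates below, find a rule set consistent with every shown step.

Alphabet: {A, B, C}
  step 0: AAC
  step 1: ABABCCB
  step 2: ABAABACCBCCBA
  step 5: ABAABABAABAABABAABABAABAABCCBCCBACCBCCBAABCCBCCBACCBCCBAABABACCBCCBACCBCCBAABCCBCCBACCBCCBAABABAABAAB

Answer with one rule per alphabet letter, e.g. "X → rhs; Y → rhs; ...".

A->AB, B->A, C->CCB

  step 1 ⇒ step 2: ABABCCB ⇒ AB·A·AB·A·CCB·CCB·A
    A ↦ AB
    B ↦ A
    C ↦ CCB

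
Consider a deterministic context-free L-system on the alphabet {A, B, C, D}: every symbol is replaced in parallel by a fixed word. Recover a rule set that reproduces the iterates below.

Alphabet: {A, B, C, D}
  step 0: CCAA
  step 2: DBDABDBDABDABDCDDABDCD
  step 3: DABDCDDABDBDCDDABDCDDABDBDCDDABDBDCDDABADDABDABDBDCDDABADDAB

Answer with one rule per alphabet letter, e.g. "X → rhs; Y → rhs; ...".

  step 2 ⇒ step 3: DBDABDBDABDABDCDDABDCD ⇒ DAB·DCD·DAB·DB·DCD·DAB·DCD·DAB·DB·DCD·DAB·DB·DCD·DAB·AD·DAB·DAB·DB·DCD·DAB·AD·DAB
    A ↦ DB
    B ↦ DCD
    C ↦ AD
    D ↦ DAB

A->DB, B->DCD, C->AD, D->DAB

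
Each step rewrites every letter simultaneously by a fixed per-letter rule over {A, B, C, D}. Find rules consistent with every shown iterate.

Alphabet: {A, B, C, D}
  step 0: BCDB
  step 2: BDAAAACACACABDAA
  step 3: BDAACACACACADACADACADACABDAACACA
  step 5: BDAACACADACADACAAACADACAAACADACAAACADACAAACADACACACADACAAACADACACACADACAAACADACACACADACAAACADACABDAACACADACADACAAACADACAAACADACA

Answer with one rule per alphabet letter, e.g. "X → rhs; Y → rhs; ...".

  step 2 ⇒ step 3: BDAAAACACACABDAA ⇒ BD·AA·CA·CA·CA·CA·DA·CA·DA·CA·DA·CA·BD·AA·CA·CA
    A ↦ CA
    B ↦ BD
    C ↦ DA
    D ↦ AA

A->CA, B->BD, C->DA, D->AA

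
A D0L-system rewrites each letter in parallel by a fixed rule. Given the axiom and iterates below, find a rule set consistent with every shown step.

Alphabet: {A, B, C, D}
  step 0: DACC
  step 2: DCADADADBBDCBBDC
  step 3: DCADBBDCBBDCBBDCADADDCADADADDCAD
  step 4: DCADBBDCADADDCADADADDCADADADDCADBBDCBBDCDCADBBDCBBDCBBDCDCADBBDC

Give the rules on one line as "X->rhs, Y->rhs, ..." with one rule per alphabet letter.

  step 3 ⇒ step 4: DCADBBDCBBDCBBDCADADDCADADADDCAD ⇒ DC·AD·BB·DC·AD·AD·DC·AD·AD·AD·DC·AD·AD·AD·DC·AD·BB·DC·BB·DC·DC·AD·BB·DC·BB·DC·BB·DC·DC·AD·BB·DC
    A ↦ BB
    B ↦ AD
    C ↦ AD
    D ↦ DC

A->BB, B->AD, C->AD, D->DC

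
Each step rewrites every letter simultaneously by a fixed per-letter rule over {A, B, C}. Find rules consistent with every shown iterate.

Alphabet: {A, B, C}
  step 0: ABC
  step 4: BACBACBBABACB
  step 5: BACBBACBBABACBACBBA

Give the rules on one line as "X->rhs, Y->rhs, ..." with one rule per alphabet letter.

A->C, B->BA, C->B

  step 4 ⇒ step 5: BACBACBBABACB ⇒ BA·C·B·BA·C·B·BA·BA·C·BA·C·B·BA
    A ↦ C
    B ↦ BA
    C ↦ B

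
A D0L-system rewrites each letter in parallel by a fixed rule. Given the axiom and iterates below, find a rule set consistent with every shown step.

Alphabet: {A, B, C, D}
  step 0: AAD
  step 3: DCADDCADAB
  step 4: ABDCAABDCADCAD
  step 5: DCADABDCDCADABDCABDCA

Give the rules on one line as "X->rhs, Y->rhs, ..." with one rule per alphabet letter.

  step 4 ⇒ step 5: ABDCAABDCADCAD ⇒ DC·AD·A·B·DC·DC·AD·A·B·DC·A·B·DC·A
    A ↦ DC
    B ↦ AD
    C ↦ B
    D ↦ A

A->DC, B->AD, C->B, D->A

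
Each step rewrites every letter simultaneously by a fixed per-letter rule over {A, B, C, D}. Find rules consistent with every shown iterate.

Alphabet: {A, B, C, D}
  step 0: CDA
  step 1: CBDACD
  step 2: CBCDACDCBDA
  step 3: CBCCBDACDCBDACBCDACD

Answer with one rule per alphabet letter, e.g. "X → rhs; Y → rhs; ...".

A->CD, B->C, C->CB, D->DA

  step 2 ⇒ step 3: CBCDACDCBDA ⇒ CB·C·CB·DA·CD·CB·DA·CB·C·DA·CD
    A ↦ CD
    B ↦ C
    C ↦ CB
    D ↦ DA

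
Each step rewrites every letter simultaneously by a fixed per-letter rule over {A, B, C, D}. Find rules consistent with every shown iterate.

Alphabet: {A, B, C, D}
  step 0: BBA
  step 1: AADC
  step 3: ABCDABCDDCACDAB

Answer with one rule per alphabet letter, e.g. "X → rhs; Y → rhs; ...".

A->DC, B->A, C->CD, D->AB

  step 0 ⇒ step 1: BBA ⇒ A·A·DC
    A ↦ DC
    B ↦ A
    C ↦ CD  (constrained at step 1)
    D ↦ AB  (constrained at step 1)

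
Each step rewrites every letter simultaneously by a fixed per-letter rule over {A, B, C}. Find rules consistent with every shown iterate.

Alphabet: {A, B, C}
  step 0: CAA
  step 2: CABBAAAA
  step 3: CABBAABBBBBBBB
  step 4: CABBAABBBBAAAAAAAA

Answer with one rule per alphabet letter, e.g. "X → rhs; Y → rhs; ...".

A->BB, B->A, C->CA

  step 3 ⇒ step 4: CABBAABBBBBBBB ⇒ CA·BB·A·A·BB·BB·A·A·A·A·A·A·A·A
    A ↦ BB
    B ↦ A
    C ↦ CA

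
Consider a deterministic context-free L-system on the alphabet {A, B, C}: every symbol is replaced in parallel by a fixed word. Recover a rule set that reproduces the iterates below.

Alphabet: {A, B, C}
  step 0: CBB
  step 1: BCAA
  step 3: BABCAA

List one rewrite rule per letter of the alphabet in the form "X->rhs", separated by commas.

  step 0 ⇒ step 1: CBB ⇒ BC·A·A
    B ↦ A
    C ↦ BC
    A ↦ B  (constrained at step 1)

A->B, B->A, C->BC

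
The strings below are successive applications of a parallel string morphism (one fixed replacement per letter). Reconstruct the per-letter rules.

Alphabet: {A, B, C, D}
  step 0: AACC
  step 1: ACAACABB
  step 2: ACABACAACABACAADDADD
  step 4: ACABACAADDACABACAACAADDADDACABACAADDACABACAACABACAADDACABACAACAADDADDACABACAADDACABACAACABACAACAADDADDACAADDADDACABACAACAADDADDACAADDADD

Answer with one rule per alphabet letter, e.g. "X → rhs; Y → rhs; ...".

  step 1 ⇒ step 2: ACAACABB ⇒ ACA·B·ACA·ACA·B·ACA·ADD·ADD
    A ↦ ACA
    B ↦ ADD
    C ↦ B
    D ↦ ADD  (constrained at step 2)

A->ACA, B->ADD, C->B, D->ADD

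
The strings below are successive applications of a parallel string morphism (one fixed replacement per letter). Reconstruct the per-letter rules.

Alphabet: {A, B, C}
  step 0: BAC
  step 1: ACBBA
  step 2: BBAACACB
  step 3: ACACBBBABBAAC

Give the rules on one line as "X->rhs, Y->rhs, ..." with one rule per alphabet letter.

  step 2 ⇒ step 3: BBAACACB ⇒ AC·AC·B·B·BA·B·BA·AC
    A ↦ B
    B ↦ AC
    C ↦ BA

A->B, B->AC, C->BA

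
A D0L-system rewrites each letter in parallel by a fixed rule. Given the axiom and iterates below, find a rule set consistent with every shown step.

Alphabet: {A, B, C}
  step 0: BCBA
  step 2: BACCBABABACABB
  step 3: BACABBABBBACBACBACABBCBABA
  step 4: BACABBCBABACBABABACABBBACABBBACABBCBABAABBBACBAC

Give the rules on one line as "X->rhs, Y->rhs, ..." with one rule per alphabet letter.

A->C, B->BA, C->ABB

  step 3 ⇒ step 4: BACABBABBBACBACBACABBCBABA ⇒ BA·C·ABB·C·BA·BA·C·BA·BA·BA·C·ABB·BA·C·ABB·BA·C·ABB·C·BA·BA·ABB·BA·C·BA·C
    A ↦ C
    B ↦ BA
    C ↦ ABB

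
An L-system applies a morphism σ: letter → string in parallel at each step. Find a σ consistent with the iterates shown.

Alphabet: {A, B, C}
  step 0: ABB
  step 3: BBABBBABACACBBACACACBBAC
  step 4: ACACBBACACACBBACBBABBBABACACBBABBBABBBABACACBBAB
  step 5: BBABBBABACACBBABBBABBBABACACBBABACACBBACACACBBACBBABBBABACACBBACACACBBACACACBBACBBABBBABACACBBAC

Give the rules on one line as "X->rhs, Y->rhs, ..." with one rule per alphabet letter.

A->BB, B->AC, C->AB

  step 4 ⇒ step 5: ACACBBACACACBBACBBABBBABACACBBABBBABBBABACACBBAB ⇒ BB·AB·BB·AB·AC·AC·BB·AB·BB·AB·BB·AB·AC·AC·BB·AB·AC·AC·BB·AC·AC·AC·BB·AC·BB·AB·BB·AB·AC·AC·BB·AC·AC·AC·BB·AC·AC·AC·BB·AC·BB·AB·BB·AB·AC·AC·BB·AC
    A ↦ BB
    B ↦ AC
    C ↦ AB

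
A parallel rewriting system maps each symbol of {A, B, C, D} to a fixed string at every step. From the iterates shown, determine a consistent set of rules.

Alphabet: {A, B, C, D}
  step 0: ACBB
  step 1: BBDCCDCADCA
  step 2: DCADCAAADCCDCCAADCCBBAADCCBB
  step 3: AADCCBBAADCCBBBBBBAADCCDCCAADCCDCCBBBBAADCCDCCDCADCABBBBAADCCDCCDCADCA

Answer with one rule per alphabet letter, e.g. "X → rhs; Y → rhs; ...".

  step 2 ⇒ step 3: DCADCAAADCCDCCAADCCBBAADCCBB ⇒ AA·DCC·BB·AA·DCC·BB·BB·BB·AA·DCC·DCC·AA·DCC·DCC·BB·BB·AA·DCC·DCC·DCA·DCA·BB·BB·AA·DCC·DCC·DCA·DCA
    A ↦ BB
    B ↦ DCA
    C ↦ DCC
    D ↦ AA

A->BB, B->DCA, C->DCC, D->AA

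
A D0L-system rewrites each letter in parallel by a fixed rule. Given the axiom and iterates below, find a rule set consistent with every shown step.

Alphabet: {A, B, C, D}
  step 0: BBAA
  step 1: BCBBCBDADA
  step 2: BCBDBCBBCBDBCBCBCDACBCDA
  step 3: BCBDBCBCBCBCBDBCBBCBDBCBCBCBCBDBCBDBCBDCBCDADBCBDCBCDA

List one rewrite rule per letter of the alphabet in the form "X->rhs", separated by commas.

A->DA, B->BCB, C->D, D->CBC

  step 2 ⇒ step 3: BCBDBCBBCBDBCBCBCDACBCDA ⇒ BCB·D·BCB·CBC·BCB·D·BCB·BCB·D·BCB·CBC·BCB·D·BCB·D·BCB·D·CBC·DA·D·BCB·D·CBC·DA
    A ↦ DA
    B ↦ BCB
    C ↦ D
    D ↦ CBC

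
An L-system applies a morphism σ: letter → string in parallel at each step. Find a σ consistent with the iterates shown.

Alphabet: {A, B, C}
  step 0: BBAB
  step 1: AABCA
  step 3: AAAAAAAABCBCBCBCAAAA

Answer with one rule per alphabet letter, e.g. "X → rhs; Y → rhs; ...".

  step 0 ⇒ step 1: BBAB ⇒ A·A·BC·A
    A ↦ BC
    B ↦ A
    C ↦ AAA  (constrained at step 1)

A->BC, B->A, C->AAA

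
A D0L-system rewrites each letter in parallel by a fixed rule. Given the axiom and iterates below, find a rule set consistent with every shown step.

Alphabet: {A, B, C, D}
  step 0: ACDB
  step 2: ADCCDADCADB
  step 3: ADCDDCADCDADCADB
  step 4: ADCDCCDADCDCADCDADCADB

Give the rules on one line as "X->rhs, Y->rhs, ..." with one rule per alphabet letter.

  step 3 ⇒ step 4: ADCDDCADCDADCADB ⇒ AD·C·D·C·C·D·AD·C·D·C·AD·C·D·AD·C·ADB
    A ↦ AD
    B ↦ ADB
    C ↦ D
    D ↦ C

A->AD, B->ADB, C->D, D->C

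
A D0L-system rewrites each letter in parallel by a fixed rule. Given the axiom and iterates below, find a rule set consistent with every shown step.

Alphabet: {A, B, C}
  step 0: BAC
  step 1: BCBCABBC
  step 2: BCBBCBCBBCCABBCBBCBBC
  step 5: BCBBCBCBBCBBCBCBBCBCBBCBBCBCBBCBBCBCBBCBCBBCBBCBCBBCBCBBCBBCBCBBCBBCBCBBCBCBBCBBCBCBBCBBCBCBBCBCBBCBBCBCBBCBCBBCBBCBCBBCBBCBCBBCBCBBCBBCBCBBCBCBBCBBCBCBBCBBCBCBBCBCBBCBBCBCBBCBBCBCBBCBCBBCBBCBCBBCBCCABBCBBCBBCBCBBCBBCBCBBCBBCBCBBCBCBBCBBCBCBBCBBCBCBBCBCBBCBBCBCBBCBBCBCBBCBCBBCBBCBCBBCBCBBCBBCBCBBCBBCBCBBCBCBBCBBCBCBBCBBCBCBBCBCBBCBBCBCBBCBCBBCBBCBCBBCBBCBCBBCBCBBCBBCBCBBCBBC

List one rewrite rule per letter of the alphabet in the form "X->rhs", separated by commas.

A->CAB, B->BCB, C->BC

  step 1 ⇒ step 2: BCBCABBC ⇒ BCB·BC·BCB·BC·CAB·BCB·BCB·BC
    A ↦ CAB
    B ↦ BCB
    C ↦ BC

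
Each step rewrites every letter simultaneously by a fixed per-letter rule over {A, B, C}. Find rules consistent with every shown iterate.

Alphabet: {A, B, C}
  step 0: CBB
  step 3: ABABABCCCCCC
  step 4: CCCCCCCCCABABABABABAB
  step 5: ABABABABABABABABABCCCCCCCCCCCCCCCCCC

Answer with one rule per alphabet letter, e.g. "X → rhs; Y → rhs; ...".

  step 4 ⇒ step 5: CCCCCCCCCABABABABABAB ⇒ AB·AB·AB·AB·AB·AB·AB·AB·AB·CC·C·CC·C·CC·C·CC·C·CC·C·CC·C
    A ↦ CC
    B ↦ C
    C ↦ AB

A->CC, B->C, C->AB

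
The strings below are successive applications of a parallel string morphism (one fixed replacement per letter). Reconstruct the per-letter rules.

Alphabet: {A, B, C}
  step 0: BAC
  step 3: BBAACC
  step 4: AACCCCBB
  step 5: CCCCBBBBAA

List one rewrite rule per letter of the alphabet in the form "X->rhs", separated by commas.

A->CC, B->A, C->B

  step 4 ⇒ step 5: AACCCCBB ⇒ CC·CC·B·B·B·B·A·A
    A ↦ CC
    B ↦ A
    C ↦ B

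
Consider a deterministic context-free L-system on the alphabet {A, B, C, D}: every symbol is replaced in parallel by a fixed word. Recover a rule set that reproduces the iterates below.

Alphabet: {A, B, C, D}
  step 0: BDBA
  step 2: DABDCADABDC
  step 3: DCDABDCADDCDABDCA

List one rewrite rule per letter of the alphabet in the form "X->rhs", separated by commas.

  step 2 ⇒ step 3: DABDCADABDC ⇒ DC·D·AB·DC·A·D·DC·D·AB·DC·A
    A ↦ D
    B ↦ AB
    C ↦ A
    D ↦ DC

A->D, B->AB, C->A, D->DC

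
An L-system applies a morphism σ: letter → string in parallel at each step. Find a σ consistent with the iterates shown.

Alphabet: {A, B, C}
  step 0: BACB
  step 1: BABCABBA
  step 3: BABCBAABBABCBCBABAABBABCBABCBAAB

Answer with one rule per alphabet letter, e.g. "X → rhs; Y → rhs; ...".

  step 0 ⇒ step 1: BACB ⇒ BA·BC·AB·BA
    A ↦ BC
    B ↦ BA
    C ↦ AB

A->BC, B->BA, C->AB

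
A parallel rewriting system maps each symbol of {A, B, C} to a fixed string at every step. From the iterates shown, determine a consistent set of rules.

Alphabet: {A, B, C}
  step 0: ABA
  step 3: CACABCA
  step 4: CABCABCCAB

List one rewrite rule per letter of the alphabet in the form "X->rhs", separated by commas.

A->B, B->C, C->CA

  step 3 ⇒ step 4: CACABCA ⇒ CA·B·CA·B·C·CA·B
    A ↦ B
    B ↦ C
    C ↦ CA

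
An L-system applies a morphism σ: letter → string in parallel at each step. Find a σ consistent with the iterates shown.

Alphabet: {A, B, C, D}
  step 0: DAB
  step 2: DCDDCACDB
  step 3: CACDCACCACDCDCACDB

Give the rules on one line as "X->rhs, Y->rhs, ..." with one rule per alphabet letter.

A->C, B->DB, C->D, D->CAC

  step 2 ⇒ step 3: DCDDCACDB ⇒ CAC·D·CAC·CAC·D·C·D·CAC·DB
    A ↦ C
    B ↦ DB
    C ↦ D
    D ↦ CAC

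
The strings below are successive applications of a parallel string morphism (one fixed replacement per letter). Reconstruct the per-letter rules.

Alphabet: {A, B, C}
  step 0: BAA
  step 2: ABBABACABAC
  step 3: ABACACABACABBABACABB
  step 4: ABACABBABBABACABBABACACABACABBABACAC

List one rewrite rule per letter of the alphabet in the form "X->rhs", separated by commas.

A->AB, B->AC, C->B

  step 3 ⇒ step 4: ABACACABACABBABACABB ⇒ AB·AC·AB·B·AB·B·AB·AC·AB·B·AB·AC·AC·AB·AC·AB·B·AB·AC·AC
    A ↦ AB
    B ↦ AC
    C ↦ B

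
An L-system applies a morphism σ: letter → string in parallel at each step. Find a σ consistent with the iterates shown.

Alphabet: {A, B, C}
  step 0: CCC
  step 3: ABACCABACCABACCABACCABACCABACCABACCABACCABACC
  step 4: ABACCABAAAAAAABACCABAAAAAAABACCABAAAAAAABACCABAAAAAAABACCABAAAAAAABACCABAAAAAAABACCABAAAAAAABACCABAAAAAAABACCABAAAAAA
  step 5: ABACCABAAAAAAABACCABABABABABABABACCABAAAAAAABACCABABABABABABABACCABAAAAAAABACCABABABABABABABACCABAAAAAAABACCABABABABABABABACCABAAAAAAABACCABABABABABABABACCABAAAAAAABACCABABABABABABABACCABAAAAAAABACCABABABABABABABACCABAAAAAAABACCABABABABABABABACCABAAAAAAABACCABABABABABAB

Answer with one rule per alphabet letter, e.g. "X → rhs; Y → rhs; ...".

  step 4 ⇒ step 5: ABACCABAAAAAAABACCABAAAAAAABACCABAAAAAAABACCABAAAAAAABACCABAAAAAAABACCABAAAAAAABACCABAAAAAAABACCABAAAAAAABACCABAAAAAA ⇒ AB·ACC·AB·AAA·AAA·AB·ACC·AB·AB·AB·AB·AB·AB·AB·ACC·AB·AAA·AAA·AB·ACC·AB·AB·AB·AB·AB·AB·AB·ACC·AB·AAA·AAA·AB·ACC·AB·AB·AB·AB·AB·AB·AB·ACC·AB·AAA·AAA·AB·ACC·AB·AB·AB·AB·AB·AB·AB·ACC·AB·AAA·AAA·AB·ACC·AB·AB·AB·AB·AB·AB·AB·ACC·AB·AAA·AAA·AB·ACC·AB·AB·AB·AB·AB·AB·AB·ACC·AB·AAA·AAA·AB·ACC·AB·AB·AB·AB·AB·AB·AB·ACC·AB·AAA·AAA·AB·ACC·AB·AB·AB·AB·AB·AB·AB·ACC·AB·AAA·AAA·AB·ACC·AB·AB·AB·AB·AB·AB
    A ↦ AB
    B ↦ ACC
    C ↦ AAA

A->AB, B->ACC, C->AAA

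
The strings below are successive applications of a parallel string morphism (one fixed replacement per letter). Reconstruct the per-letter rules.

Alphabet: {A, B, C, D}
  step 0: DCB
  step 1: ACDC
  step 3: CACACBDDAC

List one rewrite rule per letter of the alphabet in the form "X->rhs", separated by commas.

  step 0 ⇒ step 1: DCB ⇒ AC·D·C
    B ↦ C
    C ↦ D
    D ↦ AC
    A ↦ BD  (constrained at step 1)

A->BD, B->C, C->D, D->AC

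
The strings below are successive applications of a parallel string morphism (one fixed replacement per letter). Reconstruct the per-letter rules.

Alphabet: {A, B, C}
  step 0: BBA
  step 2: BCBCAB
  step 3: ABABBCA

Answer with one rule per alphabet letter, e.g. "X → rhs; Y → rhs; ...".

A->BC, B->A, C->B

  step 2 ⇒ step 3: BCBCAB ⇒ A·B·A·B·BC·A
    A ↦ BC
    B ↦ A
    C ↦ B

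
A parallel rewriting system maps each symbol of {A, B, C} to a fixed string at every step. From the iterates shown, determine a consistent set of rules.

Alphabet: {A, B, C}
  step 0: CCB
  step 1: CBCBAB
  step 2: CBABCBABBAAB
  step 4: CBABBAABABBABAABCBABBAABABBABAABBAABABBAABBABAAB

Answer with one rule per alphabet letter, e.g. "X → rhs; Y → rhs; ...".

A->BA, B->AB, C->CB

  step 1 ⇒ step 2: CBCBAB ⇒ CB·AB·CB·AB·BA·AB
    A ↦ BA
    B ↦ AB
    C ↦ CB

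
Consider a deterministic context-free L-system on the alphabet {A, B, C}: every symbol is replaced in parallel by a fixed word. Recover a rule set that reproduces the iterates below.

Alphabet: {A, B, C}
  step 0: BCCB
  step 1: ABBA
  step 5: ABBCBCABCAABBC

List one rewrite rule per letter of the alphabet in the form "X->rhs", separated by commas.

  step 0 ⇒ step 1: BCCB ⇒ A·B·B·A
    B ↦ A
    C ↦ B
    A ↦ BC  (constrained at step 1)

A->BC, B->A, C->B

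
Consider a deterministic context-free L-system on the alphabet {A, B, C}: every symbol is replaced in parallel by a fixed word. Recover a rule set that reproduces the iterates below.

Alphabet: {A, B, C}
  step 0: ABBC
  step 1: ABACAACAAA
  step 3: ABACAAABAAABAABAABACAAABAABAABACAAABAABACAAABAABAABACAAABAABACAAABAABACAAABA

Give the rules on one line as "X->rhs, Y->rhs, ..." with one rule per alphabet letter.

A->ABA, B->CAA, C->A

  step 0 ⇒ step 1: ABBC ⇒ ABA·CAA·CAA·A
    A ↦ ABA
    B ↦ CAA
    C ↦ A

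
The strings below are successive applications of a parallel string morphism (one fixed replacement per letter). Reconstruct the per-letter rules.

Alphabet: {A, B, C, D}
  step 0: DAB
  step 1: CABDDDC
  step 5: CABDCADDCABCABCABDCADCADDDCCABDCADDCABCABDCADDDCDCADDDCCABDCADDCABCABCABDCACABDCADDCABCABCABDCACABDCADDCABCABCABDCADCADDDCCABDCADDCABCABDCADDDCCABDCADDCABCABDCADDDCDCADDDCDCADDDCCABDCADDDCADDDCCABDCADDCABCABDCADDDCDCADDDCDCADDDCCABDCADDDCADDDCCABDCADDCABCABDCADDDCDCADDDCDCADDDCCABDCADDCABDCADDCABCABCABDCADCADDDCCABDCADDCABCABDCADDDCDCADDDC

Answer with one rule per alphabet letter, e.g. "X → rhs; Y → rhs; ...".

  step 0 ⇒ step 1: DAB ⇒ CAB·DD·DC
    A ↦ DD
    B ↦ DC
    D ↦ CAB
    C ↦ DCA  (constrained at step 1)

A->DD, B->DC, C->DCA, D->CAB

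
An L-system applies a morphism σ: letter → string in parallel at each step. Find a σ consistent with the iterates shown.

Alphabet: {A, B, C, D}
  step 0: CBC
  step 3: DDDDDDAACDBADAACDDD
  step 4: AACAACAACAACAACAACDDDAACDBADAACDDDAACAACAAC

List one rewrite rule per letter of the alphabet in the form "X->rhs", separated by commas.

A->D, B->DBA, C->D, D->AAC

  step 3 ⇒ step 4: DDDDDDAACDBADAACDDD ⇒ AAC·AAC·AAC·AAC·AAC·AAC·D·D·D·AAC·DBA·D·AAC·D·D·D·AAC·AAC·AAC
    A ↦ D
    B ↦ DBA
    C ↦ D
    D ↦ AAC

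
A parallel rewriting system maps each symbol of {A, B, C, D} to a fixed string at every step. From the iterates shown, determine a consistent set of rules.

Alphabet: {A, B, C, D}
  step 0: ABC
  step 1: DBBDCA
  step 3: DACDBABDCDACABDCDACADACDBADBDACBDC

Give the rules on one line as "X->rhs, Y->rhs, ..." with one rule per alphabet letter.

  step 0 ⇒ step 1: ABC ⇒ DB·BDC·A
    A ↦ DB
    B ↦ BDC
    C ↦ A
    D ↦ DAC  (constrained at step 1)

A->DB, B->BDC, C->A, D->DAC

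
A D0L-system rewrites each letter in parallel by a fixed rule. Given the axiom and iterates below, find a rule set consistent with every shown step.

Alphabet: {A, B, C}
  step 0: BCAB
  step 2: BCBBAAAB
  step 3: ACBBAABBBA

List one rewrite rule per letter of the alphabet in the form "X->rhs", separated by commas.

A->B, B->A, C->CBB

  step 2 ⇒ step 3: BCBBAAAB ⇒ A·CBB·A·A·B·B·B·A
    A ↦ B
    B ↦ A
    C ↦ CBB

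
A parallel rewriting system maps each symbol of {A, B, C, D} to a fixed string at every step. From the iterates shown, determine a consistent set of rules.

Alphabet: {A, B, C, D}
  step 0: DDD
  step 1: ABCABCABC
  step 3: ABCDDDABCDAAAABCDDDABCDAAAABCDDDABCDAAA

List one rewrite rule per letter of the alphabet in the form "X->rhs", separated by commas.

A->D, B->AAA, C->DAB, D->ABC

  step 0 ⇒ step 1: DDD ⇒ ABC·ABC·ABC
    D ↦ ABC
    A ↦ D  (constrained at step 1)
    B ↦ AAA  (constrained at step 1)
    C ↦ DAB  (constrained at step 1)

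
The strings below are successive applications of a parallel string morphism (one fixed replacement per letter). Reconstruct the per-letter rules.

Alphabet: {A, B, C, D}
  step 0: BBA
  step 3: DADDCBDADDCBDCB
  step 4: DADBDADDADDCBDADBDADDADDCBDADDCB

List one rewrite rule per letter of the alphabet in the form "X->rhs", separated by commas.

  step 3 ⇒ step 4: DADDCBDADDCBDCB ⇒ DAD·B·DAD·DAD·D·CB·DAD·B·DAD·DAD·D·CB·DAD·D·CB
    A ↦ B
    B ↦ CB
    C ↦ D
    D ↦ DAD

A->B, B->CB, C->D, D->DAD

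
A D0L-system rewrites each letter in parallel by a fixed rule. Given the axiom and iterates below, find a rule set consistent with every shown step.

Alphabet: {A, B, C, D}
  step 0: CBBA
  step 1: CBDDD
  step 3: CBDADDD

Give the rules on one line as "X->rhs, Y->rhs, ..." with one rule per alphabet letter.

A->D, B->D, C->CB, D->A

  step 0 ⇒ step 1: CBBA ⇒ CB·D·D·D
    A ↦ D
    B ↦ D
    C ↦ CB
    D ↦ A  (constrained at step 1)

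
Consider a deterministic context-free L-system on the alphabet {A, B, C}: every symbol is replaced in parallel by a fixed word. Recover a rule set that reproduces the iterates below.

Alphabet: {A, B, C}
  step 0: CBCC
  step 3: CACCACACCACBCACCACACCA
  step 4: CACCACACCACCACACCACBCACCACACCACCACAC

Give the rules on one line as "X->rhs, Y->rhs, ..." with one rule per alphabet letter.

A->C, B->CB, C->CA

  step 3 ⇒ step 4: CACCACACCACBCACCACACCA ⇒ CA·C·CA·CA·C·CA·C·CA·CA·C·CA·CB·CA·C·CA·CA·C·CA·C·CA·CA·C
    A ↦ C
    B ↦ CB
    C ↦ CA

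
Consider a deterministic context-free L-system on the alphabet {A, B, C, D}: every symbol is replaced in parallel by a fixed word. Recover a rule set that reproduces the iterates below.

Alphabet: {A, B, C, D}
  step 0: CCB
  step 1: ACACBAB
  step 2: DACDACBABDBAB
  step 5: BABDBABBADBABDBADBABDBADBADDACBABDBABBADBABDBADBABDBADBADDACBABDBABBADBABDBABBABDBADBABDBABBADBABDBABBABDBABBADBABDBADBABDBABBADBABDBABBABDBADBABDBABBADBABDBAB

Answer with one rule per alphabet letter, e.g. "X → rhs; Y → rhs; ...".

A->D, B->BAB, C->AC, D->BAD

  step 1 ⇒ step 2: ACACBAB ⇒ D·AC·D·AC·BAB·D·BAB
    A ↦ D
    B ↦ BAB
    C ↦ AC
    D ↦ BAD  (constrained at step 2)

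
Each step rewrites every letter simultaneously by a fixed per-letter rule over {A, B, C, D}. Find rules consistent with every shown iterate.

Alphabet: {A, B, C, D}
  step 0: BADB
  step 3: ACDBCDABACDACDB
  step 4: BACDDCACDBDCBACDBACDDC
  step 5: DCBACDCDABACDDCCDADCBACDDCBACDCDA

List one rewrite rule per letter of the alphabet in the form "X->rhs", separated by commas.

  step 4 ⇒ step 5: BACDDCACDBDCBACDBACDDC ⇒ DC·B·A·CD·CD·A·B·A·CD·DC·CD·A·DC·B·A·CD·DC·B·A·CD·CD·A
    A ↦ B
    B ↦ DC
    C ↦ A
    D ↦ CD

A->B, B->DC, C->A, D->CD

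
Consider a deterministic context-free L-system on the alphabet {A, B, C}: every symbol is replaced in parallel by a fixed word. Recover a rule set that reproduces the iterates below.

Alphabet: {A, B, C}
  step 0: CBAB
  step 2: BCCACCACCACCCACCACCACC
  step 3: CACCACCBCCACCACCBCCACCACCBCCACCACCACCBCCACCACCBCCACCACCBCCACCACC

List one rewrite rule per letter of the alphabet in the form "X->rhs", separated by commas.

  step 2 ⇒ step 3: BCCACCACCACCCACCACCACC ⇒ C·ACC·ACC·BCC·ACC·ACC·BCC·ACC·ACC·BCC·ACC·ACC·ACC·BCC·ACC·ACC·BCC·ACC·ACC·BCC·ACC·ACC
    A ↦ BCC
    B ↦ C
    C ↦ ACC

A->BCC, B->C, C->ACC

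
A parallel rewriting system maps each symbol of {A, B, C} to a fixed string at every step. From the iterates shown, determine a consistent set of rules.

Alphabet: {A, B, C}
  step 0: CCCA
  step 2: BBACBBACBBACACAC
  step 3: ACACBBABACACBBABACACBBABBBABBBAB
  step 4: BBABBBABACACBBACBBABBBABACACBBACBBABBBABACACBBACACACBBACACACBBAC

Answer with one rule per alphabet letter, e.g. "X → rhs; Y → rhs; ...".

A->BB, B->AC, C->AB

  step 3 ⇒ step 4: ACACBBABACACBBABACACBBABBBABBBAB ⇒ BB·AB·BB·AB·AC·AC·BB·AC·BB·AB·BB·AB·AC·AC·BB·AC·BB·AB·BB·AB·AC·AC·BB·AC·AC·AC·BB·AC·AC·AC·BB·AC
    A ↦ BB
    B ↦ AC
    C ↦ AB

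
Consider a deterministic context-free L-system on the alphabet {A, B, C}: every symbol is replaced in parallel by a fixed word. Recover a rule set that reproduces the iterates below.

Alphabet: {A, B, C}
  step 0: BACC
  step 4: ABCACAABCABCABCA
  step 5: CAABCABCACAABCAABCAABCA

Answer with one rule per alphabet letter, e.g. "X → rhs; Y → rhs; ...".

  step 4 ⇒ step 5: ABCACAABCABCABCA ⇒ CA·A·B·CA·B·CA·CA·A·B·CA·A·B·CA·A·B·CA
    A ↦ CA
    B ↦ A
    C ↦ B

A->CA, B->A, C->B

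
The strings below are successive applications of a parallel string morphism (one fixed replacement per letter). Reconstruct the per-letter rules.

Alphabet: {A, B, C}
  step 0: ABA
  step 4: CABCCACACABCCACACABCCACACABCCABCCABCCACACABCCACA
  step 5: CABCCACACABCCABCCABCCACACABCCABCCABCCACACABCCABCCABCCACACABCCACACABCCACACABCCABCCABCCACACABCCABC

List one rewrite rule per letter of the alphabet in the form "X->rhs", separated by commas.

A->BC, B->CA, C->CA

  step 4 ⇒ step 5: CABCCACACABCCACACABCCACACABCCABCCABCCACACABCCACA ⇒ CA·BC·CA·CA·CA·BC·CA·BC·CA·BC·CA·CA·CA·BC·CA·BC·CA·BC·CA·CA·CA·BC·CA·BC·CA·BC·CA·CA·CA·BC·CA·CA·CA·BC·CA·CA·CA·BC·CA·BC·CA·BC·CA·CA·CA·BC·CA·BC
    A ↦ BC
    B ↦ CA
    C ↦ CA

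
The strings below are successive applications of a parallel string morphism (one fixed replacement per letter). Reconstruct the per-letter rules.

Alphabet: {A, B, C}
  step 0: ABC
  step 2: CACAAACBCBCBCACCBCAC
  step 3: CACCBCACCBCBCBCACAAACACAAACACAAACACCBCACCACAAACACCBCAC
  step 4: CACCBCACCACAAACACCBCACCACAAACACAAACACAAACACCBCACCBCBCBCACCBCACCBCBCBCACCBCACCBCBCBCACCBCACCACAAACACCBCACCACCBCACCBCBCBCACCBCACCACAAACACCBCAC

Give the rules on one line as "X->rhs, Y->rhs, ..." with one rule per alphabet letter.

  step 3 ⇒ step 4: CACCBCACCBCBCBCACAAACACAAACACAAACACCBCACCACAAACACCBCAC ⇒ CAC·CB·CAC·CAC·AAA·CAC·CB·CAC·CAC·AAA·CAC·AAA·CAC·AAA·CAC·CB·CAC·CB·CB·CB·CAC·CB·CAC·CB·CB·CB·CAC·CB·CAC·CB·CB·CB·CAC·CB·CAC·CAC·AAA·CAC·CB·CAC·CAC·CB·CAC·CB·CB·CB·CAC·CB·CAC·CAC·AAA·CAC·CB·CAC
    A ↦ CB
    B ↦ AAA
    C ↦ CAC

A->CB, B->AAA, C->CAC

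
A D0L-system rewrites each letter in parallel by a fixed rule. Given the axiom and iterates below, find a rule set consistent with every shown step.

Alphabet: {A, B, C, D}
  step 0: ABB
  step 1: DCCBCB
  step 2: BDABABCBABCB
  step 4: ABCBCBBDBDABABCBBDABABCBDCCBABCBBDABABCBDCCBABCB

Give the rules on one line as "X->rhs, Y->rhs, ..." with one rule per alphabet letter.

A->DC, B->CB, C->AB, D->BD

  step 1 ⇒ step 2: DCCBCB ⇒ BD·AB·AB·CB·AB·CB
    B ↦ CB
    C ↦ AB
    D ↦ BD
  step 0 ⇒ step 1: ABB ⇒ DC·CB·CB
    A ↦ DC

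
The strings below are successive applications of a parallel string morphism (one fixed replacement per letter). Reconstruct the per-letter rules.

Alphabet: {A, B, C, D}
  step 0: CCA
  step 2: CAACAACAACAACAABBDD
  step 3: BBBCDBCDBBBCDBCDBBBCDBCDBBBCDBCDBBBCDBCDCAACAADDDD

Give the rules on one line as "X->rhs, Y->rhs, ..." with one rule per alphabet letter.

A->BCD, B->CAA, C->BB, D->DD

  step 2 ⇒ step 3: CAACAACAACAACAABBDD ⇒ BB·BCD·BCD·BB·BCD·BCD·BB·BCD·BCD·BB·BCD·BCD·BB·BCD·BCD·CAA·CAA·DD·DD
    A ↦ BCD
    B ↦ CAA
    C ↦ BB
    D ↦ DD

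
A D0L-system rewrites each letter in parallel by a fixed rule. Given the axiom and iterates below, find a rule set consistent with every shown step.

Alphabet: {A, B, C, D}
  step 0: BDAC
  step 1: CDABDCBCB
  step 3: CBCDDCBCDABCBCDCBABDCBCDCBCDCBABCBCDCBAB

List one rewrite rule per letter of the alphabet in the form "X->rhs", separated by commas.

  step 0 ⇒ step 1: BDAC ⇒ CD·AB·DCB·CB
    A ↦ DCB
    B ↦ CD
    C ↦ CB
    D ↦ AB

A->DCB, B->CD, C->CB, D->AB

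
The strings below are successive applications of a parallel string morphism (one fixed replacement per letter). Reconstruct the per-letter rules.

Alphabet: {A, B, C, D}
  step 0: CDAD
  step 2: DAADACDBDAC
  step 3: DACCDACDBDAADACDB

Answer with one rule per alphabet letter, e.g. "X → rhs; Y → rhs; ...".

A->C, B->A, C->DB, D->DA

  step 2 ⇒ step 3: DAADACDBDAC ⇒ DA·C·C·DA·C·DB·DA·A·DA·C·DB
    A ↦ C
    B ↦ A
    C ↦ DB
    D ↦ DA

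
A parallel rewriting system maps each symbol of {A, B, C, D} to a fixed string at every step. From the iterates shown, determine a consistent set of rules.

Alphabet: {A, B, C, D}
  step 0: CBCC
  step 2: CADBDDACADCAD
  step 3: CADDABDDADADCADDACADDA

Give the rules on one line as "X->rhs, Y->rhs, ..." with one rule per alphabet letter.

  step 2 ⇒ step 3: CADBDDACADCAD ⇒ CA·D·DA·BD·DA·DA·D·CA·D·DA·CA·D·DA
    A ↦ D
    B ↦ BD
    C ↦ CA
    D ↦ DA

A->D, B->BD, C->CA, D->DA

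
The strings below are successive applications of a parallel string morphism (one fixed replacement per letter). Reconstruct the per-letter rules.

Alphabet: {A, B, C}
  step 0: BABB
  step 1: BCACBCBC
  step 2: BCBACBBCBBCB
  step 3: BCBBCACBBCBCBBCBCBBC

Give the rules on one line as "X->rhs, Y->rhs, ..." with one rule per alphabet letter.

A->AC, B->BC, C->B

  step 2 ⇒ step 3: BCBACBBCBBCB ⇒ BC·B·BC·AC·B·BC·BC·B·BC·BC·B·BC
    A ↦ AC
    B ↦ BC
    C ↦ B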